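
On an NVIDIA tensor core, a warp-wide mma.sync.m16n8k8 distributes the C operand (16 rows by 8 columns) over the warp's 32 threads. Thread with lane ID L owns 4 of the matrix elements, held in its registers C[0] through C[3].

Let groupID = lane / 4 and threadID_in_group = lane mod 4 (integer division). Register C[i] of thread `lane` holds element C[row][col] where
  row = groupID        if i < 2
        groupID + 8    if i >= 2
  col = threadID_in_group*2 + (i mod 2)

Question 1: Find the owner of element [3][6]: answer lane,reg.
r: 3->gid=3,r8=0  c: 6->tid=3,i&1=0
L=3*4+3=15  i=0*2+0=0

15,0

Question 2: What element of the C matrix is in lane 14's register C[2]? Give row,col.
11,4

L=14->g=14>>2=3, t=14&3=2
[2]->row 3+8=11  col 2·2+0=4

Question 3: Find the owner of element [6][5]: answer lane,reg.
r=6⇒gr=6,Rb=0  c=5⇒th=2,odd=1
L=6*4+2=26  i=0*2+1=1

26,1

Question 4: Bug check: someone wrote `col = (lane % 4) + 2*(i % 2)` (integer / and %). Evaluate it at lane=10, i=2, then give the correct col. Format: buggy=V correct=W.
buggy=2 correct=4

`(lane % 4) + 2*(i % 2)`[10,2]⇒2
10: gr=2,th=2
[2] (2+8,2*2+0) = (10,4)
col: 2 vs 4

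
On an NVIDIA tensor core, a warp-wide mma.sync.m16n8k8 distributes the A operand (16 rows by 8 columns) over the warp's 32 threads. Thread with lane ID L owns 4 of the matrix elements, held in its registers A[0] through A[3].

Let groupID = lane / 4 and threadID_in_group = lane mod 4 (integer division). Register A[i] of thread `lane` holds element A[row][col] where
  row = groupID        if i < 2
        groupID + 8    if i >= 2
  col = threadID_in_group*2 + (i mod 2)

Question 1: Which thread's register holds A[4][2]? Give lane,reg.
17,0

r=4→G=4,rhi=0  c=2→T=1,p=0
L=4*4+1=17  i=0*2+0=0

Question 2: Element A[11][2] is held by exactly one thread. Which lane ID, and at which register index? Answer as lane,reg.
13,2

r:11=>grp=3,rB=1  c:2=>tig=1,lo=0
L=3*4+1=13  i=1*2+0=2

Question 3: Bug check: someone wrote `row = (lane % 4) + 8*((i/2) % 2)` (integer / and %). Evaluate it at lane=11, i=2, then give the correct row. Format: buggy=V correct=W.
`(lane % 4) + 8*((i/2) % 2)`[11,2]⇒11
lane 11⇒11/4=2, 11 mod 4=3
i=2  r:2+8⇒10  c:2·3+0⇒6
row: 11 vs 10

buggy=11 correct=10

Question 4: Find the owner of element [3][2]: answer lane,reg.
r=3⇒gr=3,Rb=0  c=2⇒th=1,odd=0
L=3*4+1=13  i=0*2+0=0

13,0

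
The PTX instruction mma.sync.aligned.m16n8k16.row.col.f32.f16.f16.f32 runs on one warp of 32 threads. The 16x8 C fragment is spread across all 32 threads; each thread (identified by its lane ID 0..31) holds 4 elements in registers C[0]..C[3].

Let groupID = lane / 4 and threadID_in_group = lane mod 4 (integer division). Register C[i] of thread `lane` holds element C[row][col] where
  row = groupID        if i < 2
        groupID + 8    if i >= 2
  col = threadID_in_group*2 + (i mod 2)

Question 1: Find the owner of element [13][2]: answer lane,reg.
21,2

r:13=>grp=5,rB=1  c:2=>tig=1,lo=0
L=5*4+1=21  i=1*2+0=2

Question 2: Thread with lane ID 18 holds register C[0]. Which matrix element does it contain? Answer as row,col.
4,4

lane 18: gr=4 (18/4), th=2 (18%4)
i=0: r=4+0=4, c=2*2+0=4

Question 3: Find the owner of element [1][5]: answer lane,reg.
6,1

r: 1->gid=1,r8=0  c: 5->tid=2,i&1=1
L=1*4+2=6  i=0*2+1=1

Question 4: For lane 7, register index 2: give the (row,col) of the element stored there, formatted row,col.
9,6

lane 7->7/4=1, 7 mod 4=3
i=2  r:1+8->9  c:2·3+0->6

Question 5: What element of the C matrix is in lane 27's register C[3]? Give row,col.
L=27->g=27>>2=6, t=27&3=3
[3]->row 6+8=14  col 3·2+1=7

14,7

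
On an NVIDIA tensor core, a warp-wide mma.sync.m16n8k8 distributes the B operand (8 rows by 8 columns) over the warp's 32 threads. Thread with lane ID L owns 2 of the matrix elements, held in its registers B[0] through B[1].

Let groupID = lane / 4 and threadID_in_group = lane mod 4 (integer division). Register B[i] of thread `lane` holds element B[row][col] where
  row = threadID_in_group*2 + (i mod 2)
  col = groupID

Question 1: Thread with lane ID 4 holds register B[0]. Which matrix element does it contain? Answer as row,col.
0,1

L=4->g=4>>2=1, t=4&3=0
[0]->row 0·2+0=0  col g=1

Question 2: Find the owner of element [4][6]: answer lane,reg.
c:6=>grp=6  r:4=>tig=2,lo=0
L=6*4+2=26  i=0=0

26,0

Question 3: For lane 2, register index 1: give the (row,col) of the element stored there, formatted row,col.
5,0

L=2=>grp=2>>2=0, tig=2&3=2
[1]=>row 2·2+1=5  col grp=0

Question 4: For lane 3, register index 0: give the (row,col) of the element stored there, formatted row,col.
lane 3->3/4=0, 3 mod 4=3
i=0  r:2·3+0->6  c:0

6,0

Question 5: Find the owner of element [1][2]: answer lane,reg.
8,1

c=2->g=2  r=1->t=0,b0=1
L=2*4+0=8  i=1=1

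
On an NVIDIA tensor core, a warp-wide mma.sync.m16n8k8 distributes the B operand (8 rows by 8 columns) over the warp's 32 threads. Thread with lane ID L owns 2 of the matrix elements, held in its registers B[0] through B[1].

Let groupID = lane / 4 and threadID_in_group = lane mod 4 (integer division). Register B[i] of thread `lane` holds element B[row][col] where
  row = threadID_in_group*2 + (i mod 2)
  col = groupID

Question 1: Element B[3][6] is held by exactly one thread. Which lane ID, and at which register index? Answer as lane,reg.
c=6->g=6  r=3->t=1,b0=1
L=6*4+1=25  i=1=1

25,1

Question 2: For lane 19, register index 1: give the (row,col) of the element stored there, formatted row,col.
L=19->g=19>>2=4, t=19&3=3
[1]->row 3·2+1=7  col g=4

7,4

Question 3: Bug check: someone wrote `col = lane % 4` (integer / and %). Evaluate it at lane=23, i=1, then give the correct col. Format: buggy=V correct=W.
`lane % 4`[23,1]=>3
lane 23: grp=5 (23/4), tig=3 (23%4)
i=1: r=3*2+1=7, c=grp=5
col: 3 vs 5

buggy=3 correct=5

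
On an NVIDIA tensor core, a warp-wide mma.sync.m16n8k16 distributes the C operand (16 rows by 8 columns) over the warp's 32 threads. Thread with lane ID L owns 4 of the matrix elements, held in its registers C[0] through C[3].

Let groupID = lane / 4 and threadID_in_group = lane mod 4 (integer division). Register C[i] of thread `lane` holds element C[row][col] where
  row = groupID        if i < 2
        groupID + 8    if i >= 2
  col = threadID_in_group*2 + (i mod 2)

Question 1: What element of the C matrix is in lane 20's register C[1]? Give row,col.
L=20⇒gr=20>>2=5, th=20&3=0
[1]⇒row 5+0=5  col 0·2+1=1

5,1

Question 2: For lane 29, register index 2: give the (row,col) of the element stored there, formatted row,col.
15,2

lane 29→29/4=7, 29 mod 4=1
i=2  r:7+8→15  c:2·1+0→2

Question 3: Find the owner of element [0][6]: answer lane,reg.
r: 0->gid=0,r8=0  c: 6->tid=3,i&1=0
L=0*4+3=3  i=0*2+0=0

3,0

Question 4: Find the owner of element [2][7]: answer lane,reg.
r=2→G=2,rhi=0  c=7→T=3,p=1
L=2*4+3=11  i=0*2+1=1

11,1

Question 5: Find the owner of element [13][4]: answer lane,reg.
22,2

r=13→G=5,rhi=1  c=4→T=2,p=0
L=5*4+2=22  i=1*2+0=2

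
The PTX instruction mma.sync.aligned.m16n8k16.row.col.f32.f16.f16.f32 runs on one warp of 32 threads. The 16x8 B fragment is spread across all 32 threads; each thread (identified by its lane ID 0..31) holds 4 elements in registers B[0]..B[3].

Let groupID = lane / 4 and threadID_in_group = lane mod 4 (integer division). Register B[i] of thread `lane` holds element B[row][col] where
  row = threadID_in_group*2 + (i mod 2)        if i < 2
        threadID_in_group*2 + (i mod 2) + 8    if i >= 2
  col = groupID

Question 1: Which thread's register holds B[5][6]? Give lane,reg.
26,1

c=6⇒gr=6  r=5⇒Rb=0,th=2,odd=1
L=6*4+2=26  i=0*2+1=1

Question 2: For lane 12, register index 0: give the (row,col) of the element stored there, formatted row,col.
lane 12: gid=3 (12/4), tid=0 (12%4)
i=0: r=0*2+0+0=0, c=gid=3

0,3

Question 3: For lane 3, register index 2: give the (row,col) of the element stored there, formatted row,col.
14,0

L=3=>grp=3>>2=0, tig=3&3=3
[2]=>row 3·2+0+8=14  col grp=0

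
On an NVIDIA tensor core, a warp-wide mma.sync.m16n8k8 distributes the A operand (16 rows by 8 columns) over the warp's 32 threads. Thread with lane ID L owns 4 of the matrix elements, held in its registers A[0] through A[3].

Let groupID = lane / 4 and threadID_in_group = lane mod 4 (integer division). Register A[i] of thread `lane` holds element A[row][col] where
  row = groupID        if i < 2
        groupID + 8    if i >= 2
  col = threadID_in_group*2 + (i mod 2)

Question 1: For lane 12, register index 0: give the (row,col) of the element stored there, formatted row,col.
lane 12⇒12/4=3, 12 mod 4=0
i=0  r:3+0⇒3  c:2·0+0⇒0

3,0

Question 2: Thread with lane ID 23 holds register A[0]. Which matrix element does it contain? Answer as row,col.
5,6

lane 23: gr=5 (23/4), th=3 (23%4)
i=0: r=5+0=5, c=3*2+0=6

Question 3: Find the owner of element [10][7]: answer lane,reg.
11,3

r:10=>grp=2,rB=1  c:7=>tig=3,lo=1
L=2*4+3=11  i=1*2+1=3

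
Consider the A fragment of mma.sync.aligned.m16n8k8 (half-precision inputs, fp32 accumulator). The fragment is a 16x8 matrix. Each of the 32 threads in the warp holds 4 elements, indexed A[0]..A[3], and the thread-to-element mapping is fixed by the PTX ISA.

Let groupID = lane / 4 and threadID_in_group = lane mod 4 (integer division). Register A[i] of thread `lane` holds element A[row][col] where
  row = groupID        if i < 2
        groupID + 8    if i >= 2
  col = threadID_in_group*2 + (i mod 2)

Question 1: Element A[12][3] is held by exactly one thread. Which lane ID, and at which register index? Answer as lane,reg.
r=12->g=4,rb=1  c=3->t=1,b0=1
L=4*4+1=17  i=1*2+1=3

17,3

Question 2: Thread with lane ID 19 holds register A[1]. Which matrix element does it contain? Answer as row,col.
L=19⇒gr=19>>2=4, th=19&3=3
[1]⇒row 4+0=4  col 3·2+1=7

4,7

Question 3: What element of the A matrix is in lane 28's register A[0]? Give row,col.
28: g=7,t=0
[0] (7+0,0*2+0) = (7,0)

7,0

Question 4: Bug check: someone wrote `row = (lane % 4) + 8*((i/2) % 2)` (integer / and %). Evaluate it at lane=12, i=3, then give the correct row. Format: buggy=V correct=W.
buggy=8 correct=11

`(lane % 4) + 8*((i/2) % 2)`[12,3]->8
L=12->g=12>>2=3, t=12&3=0
[3]->row 3+8=11  col 0·2+1=1
row: 8 vs 11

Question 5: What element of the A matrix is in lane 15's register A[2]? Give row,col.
15: gr=3,th=3
[2] (3+8,3*2+0) = (11,6)

11,6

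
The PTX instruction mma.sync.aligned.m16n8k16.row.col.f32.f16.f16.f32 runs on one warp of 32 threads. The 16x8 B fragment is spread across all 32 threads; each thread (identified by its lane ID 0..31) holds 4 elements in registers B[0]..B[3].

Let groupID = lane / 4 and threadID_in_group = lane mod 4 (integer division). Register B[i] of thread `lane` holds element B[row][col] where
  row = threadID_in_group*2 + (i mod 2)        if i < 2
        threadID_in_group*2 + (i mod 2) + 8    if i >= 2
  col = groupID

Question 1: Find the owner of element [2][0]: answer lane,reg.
c:0=>grp=0  r:2=>rB=0,tig=1,lo=0
L=0*4+1=1  i=0*2+0=0

1,0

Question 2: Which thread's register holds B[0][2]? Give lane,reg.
8,0

c:2=>grp=2  r:0=>rB=0,tig=0,lo=0
L=2*4+0=8  i=0*2+0=0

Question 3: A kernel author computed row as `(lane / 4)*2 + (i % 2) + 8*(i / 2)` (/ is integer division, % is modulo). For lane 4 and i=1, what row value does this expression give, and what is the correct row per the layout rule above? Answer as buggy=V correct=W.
`(lane / 4)*2 + (i % 2) + 8*(i / 2)`[4,1]⇒3
lane 4⇒4/4=1, 4 mod 4=0
i=1  r:2·0+1+0⇒1  c:1
row: 3 vs 1

buggy=3 correct=1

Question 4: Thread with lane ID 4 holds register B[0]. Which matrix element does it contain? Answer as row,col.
lane 4=>4/4=1, 4 mod 4=0
i=0  r:2·0+0+0=>0  c:1

0,1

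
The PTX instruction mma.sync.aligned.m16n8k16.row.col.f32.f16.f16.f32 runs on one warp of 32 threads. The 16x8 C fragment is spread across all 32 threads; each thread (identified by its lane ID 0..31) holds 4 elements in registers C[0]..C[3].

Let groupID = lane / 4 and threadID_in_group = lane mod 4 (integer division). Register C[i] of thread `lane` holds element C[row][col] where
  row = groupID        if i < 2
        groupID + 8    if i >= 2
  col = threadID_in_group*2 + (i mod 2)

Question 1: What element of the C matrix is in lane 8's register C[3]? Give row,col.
10,1

lane 8->8/4=2, 8 mod 4=0
i=3  r:2+8->10  c:2·0+1->1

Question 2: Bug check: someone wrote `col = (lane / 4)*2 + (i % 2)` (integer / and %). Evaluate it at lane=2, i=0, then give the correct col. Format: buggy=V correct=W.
`(lane / 4)*2 + (i % 2)`[2,0]->0
2: g=0,t=2
[0] (0+0,2*2+0) = (0,4)
col: 0 vs 4

buggy=0 correct=4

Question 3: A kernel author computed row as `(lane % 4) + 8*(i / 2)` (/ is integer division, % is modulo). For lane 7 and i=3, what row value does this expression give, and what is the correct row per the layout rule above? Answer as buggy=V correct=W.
`(lane % 4) + 8*(i / 2)`[7,3]→11
lane 7: G=1 (7/4), T=3 (7%4)
i=3: r=1+8=9, c=3*2+1=7
row: 11 vs 9

buggy=11 correct=9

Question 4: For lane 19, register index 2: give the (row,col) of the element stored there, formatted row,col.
12,6

lane 19: G=4 (19/4), T=3 (19%4)
i=2: r=4+8=12, c=3*2+0=6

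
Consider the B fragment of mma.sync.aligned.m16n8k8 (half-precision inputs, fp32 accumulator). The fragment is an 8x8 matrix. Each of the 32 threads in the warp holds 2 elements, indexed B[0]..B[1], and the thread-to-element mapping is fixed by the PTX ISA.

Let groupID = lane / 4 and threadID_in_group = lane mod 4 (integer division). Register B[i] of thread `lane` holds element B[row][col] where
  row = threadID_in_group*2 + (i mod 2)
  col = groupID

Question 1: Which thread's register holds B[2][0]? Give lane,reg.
c:0=>grp=0  r:2=>tig=1,lo=0
L=0*4+1=1  i=0=0

1,0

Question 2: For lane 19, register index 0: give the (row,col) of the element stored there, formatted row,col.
lane 19→19/4=4, 19 mod 4=3
i=0  r:2·3+0→6  c:4

6,4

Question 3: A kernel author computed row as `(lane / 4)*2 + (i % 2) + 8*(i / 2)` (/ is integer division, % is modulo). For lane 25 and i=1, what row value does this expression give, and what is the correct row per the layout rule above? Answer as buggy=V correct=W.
buggy=13 correct=3

`(lane / 4)*2 + (i % 2) + 8*(i / 2)`[25,1]⇒13
25: gr=6,th=1
[1] (1*2+1,6) = (3,6)
row: 13 vs 3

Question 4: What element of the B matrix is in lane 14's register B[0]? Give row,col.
4,3

lane 14: gid=3 (14/4), tid=2 (14%4)
i=0: r=2*2+0=4, c=gid=3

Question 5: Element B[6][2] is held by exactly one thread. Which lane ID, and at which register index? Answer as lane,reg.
c=2→G=2  r=6→T=3,p=0
L=2*4+3=11  i=0=0

11,0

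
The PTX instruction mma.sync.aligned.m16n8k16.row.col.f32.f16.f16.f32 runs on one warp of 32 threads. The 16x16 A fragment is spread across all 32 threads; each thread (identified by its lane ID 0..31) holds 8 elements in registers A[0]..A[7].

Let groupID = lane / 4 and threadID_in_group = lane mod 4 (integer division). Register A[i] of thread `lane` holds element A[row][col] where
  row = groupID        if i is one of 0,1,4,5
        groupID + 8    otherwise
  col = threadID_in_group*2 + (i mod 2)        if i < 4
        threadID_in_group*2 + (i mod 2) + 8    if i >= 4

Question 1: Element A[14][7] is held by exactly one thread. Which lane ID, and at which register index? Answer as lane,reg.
27,3

r: 14->gid=6,r8=1  c: 7->c8=0,tid=3,i&1=1
L=6*4+3=27  i=0*4+1*2+1=3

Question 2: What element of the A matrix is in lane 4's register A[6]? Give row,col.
L=4⇒gr=4>>2=1, th=4&3=0
[6]⇒row 1+8=9  col 0·2+0+8=8

9,8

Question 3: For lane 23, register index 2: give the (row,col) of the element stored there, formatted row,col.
13,6

23: grp=5,tig=3
[2] (5+8,3*2+0+0) = (13,6)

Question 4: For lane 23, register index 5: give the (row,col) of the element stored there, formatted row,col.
lane 23→23/4=5, 23 mod 4=3
i=5  r:5+0→5  c:2·3+1+8→15

5,15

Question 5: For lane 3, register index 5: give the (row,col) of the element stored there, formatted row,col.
L=3->g=3>>2=0, t=3&3=3
[5]->row 0+0=0  col 3·2+1+8=15

0,15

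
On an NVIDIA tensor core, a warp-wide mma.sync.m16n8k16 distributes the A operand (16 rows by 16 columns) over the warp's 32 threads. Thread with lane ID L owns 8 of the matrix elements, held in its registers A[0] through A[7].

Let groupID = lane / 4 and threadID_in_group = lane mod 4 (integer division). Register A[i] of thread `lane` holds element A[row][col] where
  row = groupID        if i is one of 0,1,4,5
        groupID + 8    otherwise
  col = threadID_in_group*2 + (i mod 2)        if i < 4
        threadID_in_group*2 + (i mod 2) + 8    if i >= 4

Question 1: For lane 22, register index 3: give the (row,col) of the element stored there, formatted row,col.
13,5

L=22->gid=22>>2=5, tid=22&3=2
[3]->row 5+8=13  col 2·2+1+0=5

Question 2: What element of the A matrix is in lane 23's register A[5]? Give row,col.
L=23⇒gr=23>>2=5, th=23&3=3
[5]⇒row 5+0=5  col 3·2+1+8=15

5,15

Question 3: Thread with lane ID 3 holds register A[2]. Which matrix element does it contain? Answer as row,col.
8,6

lane 3: g=0 (3/4), t=3 (3%4)
i=2: r=0+8=8, c=3*2+0+0=6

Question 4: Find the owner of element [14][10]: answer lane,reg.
25,6

r=14⇒gr=6,Rb=1  c=10⇒Cb=1,th=1,odd=0
L=6*4+1=25  i=1*4+1*2+0=6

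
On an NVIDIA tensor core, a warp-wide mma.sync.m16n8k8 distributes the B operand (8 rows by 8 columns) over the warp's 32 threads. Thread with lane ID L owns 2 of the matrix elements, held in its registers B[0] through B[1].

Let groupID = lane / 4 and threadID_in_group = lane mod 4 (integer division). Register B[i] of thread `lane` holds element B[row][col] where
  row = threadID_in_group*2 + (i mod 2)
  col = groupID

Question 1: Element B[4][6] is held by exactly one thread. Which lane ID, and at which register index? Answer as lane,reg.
c=6⇒gr=6  r=4⇒th=2,odd=0
L=6*4+2=26  i=0=0

26,0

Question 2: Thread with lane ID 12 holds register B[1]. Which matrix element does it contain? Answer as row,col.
lane 12: grp=3 (12/4), tig=0 (12%4)
i=1: r=0*2+1=1, c=grp=3

1,3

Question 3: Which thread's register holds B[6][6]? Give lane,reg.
c=6⇒gr=6  r=6⇒th=3,odd=0
L=6*4+3=27  i=0=0

27,0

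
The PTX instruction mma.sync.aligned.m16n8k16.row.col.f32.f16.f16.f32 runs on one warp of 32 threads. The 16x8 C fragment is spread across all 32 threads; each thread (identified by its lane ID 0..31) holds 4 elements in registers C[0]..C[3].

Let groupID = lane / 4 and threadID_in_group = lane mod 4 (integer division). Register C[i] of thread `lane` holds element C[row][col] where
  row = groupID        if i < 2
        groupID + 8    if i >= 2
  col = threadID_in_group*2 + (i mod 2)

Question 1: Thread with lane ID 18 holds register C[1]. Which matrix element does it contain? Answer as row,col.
L=18=>grp=18>>2=4, tig=18&3=2
[1]=>row 4+0=4  col 2·2+1=5

4,5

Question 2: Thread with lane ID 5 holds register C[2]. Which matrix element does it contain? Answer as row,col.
lane 5: G=1 (5/4), T=1 (5%4)
i=2: r=1+8=9, c=1*2+0=2

9,2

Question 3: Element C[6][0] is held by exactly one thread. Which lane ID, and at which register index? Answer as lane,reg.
24,0

r=6⇒gr=6,Rb=0  c=0⇒th=0,odd=0
L=6*4+0=24  i=0*2+0=0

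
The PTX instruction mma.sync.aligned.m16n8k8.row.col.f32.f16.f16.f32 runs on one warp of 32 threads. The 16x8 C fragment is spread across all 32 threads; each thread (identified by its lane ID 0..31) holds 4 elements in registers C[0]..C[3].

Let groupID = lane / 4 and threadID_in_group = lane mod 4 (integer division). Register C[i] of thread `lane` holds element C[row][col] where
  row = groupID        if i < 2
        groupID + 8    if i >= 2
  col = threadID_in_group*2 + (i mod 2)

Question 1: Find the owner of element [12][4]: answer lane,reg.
18,2

r: 12->gid=4,r8=1  c: 4->tid=2,i&1=0
L=4*4+2=18  i=1*2+0=2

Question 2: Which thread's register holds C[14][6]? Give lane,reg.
r=14→G=6,rhi=1  c=6→T=3,p=0
L=6*4+3=27  i=1*2+0=2

27,2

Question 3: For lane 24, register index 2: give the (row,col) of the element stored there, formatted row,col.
24: grp=6,tig=0
[2] (6+8,0*2+0) = (14,0)

14,0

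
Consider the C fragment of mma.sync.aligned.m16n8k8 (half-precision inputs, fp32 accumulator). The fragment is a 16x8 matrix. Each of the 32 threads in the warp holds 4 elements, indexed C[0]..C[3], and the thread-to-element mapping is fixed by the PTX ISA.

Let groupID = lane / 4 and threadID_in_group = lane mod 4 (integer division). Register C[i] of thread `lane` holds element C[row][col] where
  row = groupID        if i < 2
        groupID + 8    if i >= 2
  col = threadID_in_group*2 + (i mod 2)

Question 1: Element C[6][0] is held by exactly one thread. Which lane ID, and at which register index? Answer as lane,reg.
r:6=>grp=6,rB=0  c:0=>tig=0,lo=0
L=6*4+0=24  i=0*2+0=0

24,0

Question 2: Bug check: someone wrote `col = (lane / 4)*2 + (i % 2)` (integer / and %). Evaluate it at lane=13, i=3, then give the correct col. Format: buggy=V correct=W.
buggy=7 correct=3

`(lane / 4)*2 + (i % 2)`[13,3]->7
L=13->g=13>>2=3, t=13&3=1
[3]->row 3+8=11  col 1·2+1=3
col: 7 vs 3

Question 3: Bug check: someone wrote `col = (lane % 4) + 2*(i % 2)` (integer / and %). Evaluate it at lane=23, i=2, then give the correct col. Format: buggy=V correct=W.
buggy=3 correct=6

`(lane % 4) + 2*(i % 2)`[23,2]->3
lane 23->23/4=5, 23 mod 4=3
i=2  r:5+8->13  c:2·3+0->6
col: 3 vs 6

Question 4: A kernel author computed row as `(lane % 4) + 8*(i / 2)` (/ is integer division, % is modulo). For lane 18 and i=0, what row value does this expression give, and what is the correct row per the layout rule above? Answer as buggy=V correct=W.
`(lane % 4) + 8*(i / 2)`[18,0]->2
18: g=4,t=2
[0] (4+0,2*2+0) = (4,4)
row: 2 vs 4

buggy=2 correct=4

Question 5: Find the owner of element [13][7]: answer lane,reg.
r: 13->gid=5,r8=1  c: 7->tid=3,i&1=1
L=5*4+3=23  i=1*2+1=3

23,3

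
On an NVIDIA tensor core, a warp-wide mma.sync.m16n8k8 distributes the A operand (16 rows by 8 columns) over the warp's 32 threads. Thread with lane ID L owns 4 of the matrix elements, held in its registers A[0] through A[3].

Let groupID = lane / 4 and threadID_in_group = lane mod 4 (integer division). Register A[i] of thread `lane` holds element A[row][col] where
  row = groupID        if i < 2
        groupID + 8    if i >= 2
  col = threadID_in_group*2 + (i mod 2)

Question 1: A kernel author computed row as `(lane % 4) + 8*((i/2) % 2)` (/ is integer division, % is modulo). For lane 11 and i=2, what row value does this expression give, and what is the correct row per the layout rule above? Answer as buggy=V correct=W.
`(lane % 4) + 8*((i/2) % 2)`[11,2]⇒11
lane 11⇒11/4=2, 11 mod 4=3
i=2  r:2+8⇒10  c:2·3+0⇒6
row: 11 vs 10

buggy=11 correct=10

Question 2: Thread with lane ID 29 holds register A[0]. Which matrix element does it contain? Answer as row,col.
7,2

L=29=>grp=29>>2=7, tig=29&3=1
[0]=>row 7+0=7  col 1·2+0=2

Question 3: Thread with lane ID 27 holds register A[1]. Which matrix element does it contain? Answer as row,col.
6,7

lane 27: gr=6 (27/4), th=3 (27%4)
i=1: r=6+0=6, c=3*2+1=7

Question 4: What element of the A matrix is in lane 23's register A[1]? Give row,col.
5,7

lane 23=>23/4=5, 23 mod 4=3
i=1  r:5+0=>5  c:2·3+1=>7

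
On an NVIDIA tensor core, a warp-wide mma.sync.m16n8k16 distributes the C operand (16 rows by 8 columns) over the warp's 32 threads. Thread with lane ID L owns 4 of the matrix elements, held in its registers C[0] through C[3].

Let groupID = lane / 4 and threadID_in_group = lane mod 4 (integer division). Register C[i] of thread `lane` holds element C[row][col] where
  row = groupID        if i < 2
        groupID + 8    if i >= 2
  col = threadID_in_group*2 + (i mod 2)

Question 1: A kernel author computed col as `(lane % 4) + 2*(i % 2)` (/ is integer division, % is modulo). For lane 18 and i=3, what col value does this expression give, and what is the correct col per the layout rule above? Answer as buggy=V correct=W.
buggy=4 correct=5

`(lane % 4) + 2*(i % 2)`[18,3]→4
lane 18: G=4 (18/4), T=2 (18%4)
i=3: r=4+8=12, c=2*2+1=5
col: 4 vs 5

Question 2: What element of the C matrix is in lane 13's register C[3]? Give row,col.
L=13→G=13>>2=3, T=13&3=1
[3]→row 3+8=11  col 1·2+1=3

11,3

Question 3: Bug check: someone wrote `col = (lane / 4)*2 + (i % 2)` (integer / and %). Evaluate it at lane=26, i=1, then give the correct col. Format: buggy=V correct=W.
`(lane / 4)*2 + (i % 2)`[26,1]→13
L=26→G=26>>2=6, T=26&3=2
[1]→row 6+0=6  col 2·2+1=5
col: 13 vs 5

buggy=13 correct=5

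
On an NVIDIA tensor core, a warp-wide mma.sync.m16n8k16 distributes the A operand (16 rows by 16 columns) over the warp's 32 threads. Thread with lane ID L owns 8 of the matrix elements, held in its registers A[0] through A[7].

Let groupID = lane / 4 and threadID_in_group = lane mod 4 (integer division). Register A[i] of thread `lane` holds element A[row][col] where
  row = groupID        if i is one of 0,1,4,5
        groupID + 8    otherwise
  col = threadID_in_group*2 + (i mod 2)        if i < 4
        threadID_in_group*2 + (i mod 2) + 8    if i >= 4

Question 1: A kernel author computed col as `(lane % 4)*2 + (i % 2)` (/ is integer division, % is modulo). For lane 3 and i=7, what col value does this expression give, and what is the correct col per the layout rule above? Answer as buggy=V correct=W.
buggy=7 correct=15

`(lane % 4)*2 + (i % 2)`[3,7]=>7
lane 3: grp=0 (3/4), tig=3 (3%4)
i=7: r=0+8=8, c=3*2+1+8=15
col: 7 vs 15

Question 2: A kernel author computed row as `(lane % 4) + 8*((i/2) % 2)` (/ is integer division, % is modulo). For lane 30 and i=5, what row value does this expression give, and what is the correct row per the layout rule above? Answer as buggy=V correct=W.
`(lane % 4) + 8*((i/2) % 2)`[30,5]->2
lane 30: gid=7 (30/4), tid=2 (30%4)
i=5: r=7+0=7, c=2*2+1+8=13
row: 2 vs 7

buggy=2 correct=7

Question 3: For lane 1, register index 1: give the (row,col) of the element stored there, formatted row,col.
0,3

1: gid=0,tid=1
[1] (0+0,1*2+1+0) = (0,3)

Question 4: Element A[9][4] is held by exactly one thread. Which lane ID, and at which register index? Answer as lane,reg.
6,2

r: 9->gid=1,r8=1  c: 4->c8=0,tid=2,i&1=0
L=1*4+2=6  i=0*4+1*2+0=2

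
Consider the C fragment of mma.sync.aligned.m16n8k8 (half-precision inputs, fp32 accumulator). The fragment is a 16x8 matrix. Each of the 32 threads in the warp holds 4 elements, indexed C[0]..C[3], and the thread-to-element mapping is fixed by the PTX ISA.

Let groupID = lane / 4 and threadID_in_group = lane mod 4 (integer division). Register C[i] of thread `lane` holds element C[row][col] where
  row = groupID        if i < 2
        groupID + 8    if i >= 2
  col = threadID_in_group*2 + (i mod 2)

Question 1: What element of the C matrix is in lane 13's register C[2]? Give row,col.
13: gr=3,th=1
[2] (3+8,1*2+0) = (11,2)

11,2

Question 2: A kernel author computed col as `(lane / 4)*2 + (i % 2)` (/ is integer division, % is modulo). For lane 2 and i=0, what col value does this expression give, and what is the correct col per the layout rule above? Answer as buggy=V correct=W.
buggy=0 correct=4

`(lane / 4)*2 + (i % 2)`[2,0]->0
lane 2->2/4=0, 2 mod 4=2
i=0  r:0+0->0  c:2·2+0->4
col: 0 vs 4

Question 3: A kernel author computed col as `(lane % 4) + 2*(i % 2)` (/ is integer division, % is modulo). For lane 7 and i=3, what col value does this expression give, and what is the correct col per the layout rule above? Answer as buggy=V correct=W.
buggy=5 correct=7

`(lane % 4) + 2*(i % 2)`[7,3]⇒5
L=7⇒gr=7>>2=1, th=7&3=3
[3]⇒row 1+8=9  col 3·2+1=7
col: 5 vs 7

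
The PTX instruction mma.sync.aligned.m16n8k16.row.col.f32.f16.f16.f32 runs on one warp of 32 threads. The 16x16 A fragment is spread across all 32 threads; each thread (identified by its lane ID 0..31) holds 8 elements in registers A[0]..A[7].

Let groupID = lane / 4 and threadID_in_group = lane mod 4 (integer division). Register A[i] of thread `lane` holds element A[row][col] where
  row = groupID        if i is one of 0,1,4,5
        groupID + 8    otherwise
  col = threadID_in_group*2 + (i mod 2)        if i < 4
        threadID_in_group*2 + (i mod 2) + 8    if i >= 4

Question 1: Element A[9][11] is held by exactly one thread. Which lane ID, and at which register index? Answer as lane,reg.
5,7

r=9->g=1,rb=1  c=11->cb=1,t=1,b0=1
L=1*4+1=5  i=1*4+1*2+1=7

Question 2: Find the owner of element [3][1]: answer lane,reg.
r=3->g=3,rb=0  c=1->cb=0,t=0,b0=1
L=3*4+0=12  i=0*4+0*2+1=1

12,1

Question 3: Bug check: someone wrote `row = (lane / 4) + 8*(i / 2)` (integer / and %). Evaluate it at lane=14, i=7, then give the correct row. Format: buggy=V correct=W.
`(lane / 4) + 8*(i / 2)`[14,7]⇒27
lane 14⇒14/4=3, 14 mod 4=2
i=7  r:3+8⇒11  c:2·2+1+8⇒13
row: 27 vs 11

buggy=27 correct=11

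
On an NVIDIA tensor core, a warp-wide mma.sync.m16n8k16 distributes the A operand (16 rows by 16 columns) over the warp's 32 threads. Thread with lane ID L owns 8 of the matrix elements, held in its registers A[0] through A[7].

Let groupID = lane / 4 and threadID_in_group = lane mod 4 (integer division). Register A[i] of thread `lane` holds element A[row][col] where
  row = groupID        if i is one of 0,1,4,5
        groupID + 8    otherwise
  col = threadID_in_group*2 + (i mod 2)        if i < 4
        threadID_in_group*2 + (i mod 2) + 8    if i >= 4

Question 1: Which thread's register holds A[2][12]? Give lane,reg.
10,4

r=2⇒gr=2,Rb=0  c=12⇒Cb=1,th=2,odd=0
L=2*4+2=10  i=1*4+0*2+0=4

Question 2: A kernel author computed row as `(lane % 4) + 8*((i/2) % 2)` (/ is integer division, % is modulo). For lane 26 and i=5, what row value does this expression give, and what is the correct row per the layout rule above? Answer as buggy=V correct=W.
buggy=2 correct=6

`(lane % 4) + 8*((i/2) % 2)`[26,5]→2
26: G=6,T=2
[5] (6+0,2*2+1+8) = (6,13)
row: 2 vs 6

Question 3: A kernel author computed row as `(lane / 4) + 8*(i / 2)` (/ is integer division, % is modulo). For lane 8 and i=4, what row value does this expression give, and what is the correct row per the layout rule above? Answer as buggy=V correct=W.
`(lane / 4) + 8*(i / 2)`[8,4]→18
8: G=2,T=0
[4] (2+0,0*2+0+8) = (2,8)
row: 18 vs 2

buggy=18 correct=2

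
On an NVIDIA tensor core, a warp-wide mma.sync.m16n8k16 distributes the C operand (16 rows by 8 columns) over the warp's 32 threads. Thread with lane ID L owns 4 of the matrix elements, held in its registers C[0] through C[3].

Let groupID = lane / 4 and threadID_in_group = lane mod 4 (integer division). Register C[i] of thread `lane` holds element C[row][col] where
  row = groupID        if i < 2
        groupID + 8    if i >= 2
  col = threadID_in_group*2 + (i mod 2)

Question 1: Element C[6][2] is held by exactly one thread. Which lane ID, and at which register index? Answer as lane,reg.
r: 6->gid=6,r8=0  c: 2->tid=1,i&1=0
L=6*4+1=25  i=0*2+0=0

25,0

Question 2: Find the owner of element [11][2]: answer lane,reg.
13,2

r=11→G=3,rhi=1  c=2→T=1,p=0
L=3*4+1=13  i=1*2+0=2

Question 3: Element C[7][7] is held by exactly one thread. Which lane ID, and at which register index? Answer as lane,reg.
r=7→G=7,rhi=0  c=7→T=3,p=1
L=7*4+3=31  i=0*2+1=1

31,1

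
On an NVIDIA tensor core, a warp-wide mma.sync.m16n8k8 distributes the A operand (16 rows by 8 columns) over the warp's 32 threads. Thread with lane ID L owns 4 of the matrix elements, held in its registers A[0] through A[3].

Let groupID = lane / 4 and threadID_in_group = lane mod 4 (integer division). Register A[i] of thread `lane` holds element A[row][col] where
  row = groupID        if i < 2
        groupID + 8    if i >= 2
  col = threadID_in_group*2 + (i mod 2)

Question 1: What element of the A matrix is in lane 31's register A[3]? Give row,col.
lane 31: gid=7 (31/4), tid=3 (31%4)
i=3: r=7+8=15, c=3*2+1=7

15,7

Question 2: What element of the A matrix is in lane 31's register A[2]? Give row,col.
15,6

lane 31->31/4=7, 31 mod 4=3
i=2  r:7+8->15  c:2·3+0->6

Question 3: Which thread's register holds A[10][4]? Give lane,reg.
r:10=>grp=2,rB=1  c:4=>tig=2,lo=0
L=2*4+2=10  i=1*2+0=2

10,2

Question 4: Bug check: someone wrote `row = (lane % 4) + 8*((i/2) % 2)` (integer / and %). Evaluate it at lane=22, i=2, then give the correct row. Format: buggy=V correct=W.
`(lane % 4) + 8*((i/2) % 2)`[22,2]=>10
lane 22: grp=5 (22/4), tig=2 (22%4)
i=2: r=5+8=13, c=2*2+0=4
row: 10 vs 13

buggy=10 correct=13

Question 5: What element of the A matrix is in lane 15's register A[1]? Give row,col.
3,7

15: G=3,T=3
[1] (3+0,3*2+1) = (3,7)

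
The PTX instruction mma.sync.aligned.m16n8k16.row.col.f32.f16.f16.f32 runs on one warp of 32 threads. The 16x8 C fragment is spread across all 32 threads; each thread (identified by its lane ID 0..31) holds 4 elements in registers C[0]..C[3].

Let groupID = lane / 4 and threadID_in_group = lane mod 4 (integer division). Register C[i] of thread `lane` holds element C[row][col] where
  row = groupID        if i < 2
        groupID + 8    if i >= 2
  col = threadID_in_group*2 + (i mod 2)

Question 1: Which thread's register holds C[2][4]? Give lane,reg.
10,0

r=2->g=2,rb=0  c=4->t=2,b0=0
L=2*4+2=10  i=0*2+0=0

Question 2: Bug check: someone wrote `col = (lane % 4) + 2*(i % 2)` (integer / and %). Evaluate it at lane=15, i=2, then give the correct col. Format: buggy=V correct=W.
`(lane % 4) + 2*(i % 2)`[15,2]=>3
lane 15: grp=3 (15/4), tig=3 (15%4)
i=2: r=3+8=11, c=3*2+0=6
col: 3 vs 6

buggy=3 correct=6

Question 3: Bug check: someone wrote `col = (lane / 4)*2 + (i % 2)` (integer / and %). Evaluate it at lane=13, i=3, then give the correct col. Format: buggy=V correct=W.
buggy=7 correct=3

`(lane / 4)*2 + (i % 2)`[13,3]→7
L=13→G=13>>2=3, T=13&3=1
[3]→row 3+8=11  col 1·2+1=3
col: 7 vs 3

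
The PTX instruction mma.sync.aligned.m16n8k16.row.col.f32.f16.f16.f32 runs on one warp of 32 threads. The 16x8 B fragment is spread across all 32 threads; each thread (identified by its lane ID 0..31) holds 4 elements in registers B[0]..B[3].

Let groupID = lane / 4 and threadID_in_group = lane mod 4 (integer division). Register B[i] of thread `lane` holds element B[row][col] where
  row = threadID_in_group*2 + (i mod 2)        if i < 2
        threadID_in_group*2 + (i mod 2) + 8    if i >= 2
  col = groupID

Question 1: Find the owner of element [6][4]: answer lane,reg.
19,0

c: 4->gid=4  r: 6->r8=0,tid=3,i&1=0
L=4*4+3=19  i=0*2+0=0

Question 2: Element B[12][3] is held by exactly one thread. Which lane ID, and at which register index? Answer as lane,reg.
c=3->g=3  r=12->rb=1,t=2,b0=0
L=3*4+2=14  i=1*2+0=2

14,2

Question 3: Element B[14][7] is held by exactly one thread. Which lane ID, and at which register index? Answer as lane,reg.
31,2

c: 7->gid=7  r: 14->r8=1,tid=3,i&1=0
L=7*4+3=31  i=1*2+0=2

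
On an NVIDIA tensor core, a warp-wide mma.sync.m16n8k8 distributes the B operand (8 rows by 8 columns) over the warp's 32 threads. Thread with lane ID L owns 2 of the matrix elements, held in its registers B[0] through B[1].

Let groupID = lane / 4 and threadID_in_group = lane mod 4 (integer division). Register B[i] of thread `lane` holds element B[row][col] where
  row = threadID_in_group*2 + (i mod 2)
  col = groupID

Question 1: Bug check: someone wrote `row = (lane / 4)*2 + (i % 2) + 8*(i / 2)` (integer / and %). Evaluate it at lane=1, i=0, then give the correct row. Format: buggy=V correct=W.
buggy=0 correct=2

`(lane / 4)*2 + (i % 2) + 8*(i / 2)`[1,0]=>0
lane 1=>1/4=0, 1 mod 4=1
i=0  r:2·1+0=>2  c:0
row: 0 vs 2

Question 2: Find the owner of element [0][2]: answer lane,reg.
8,0

c=2⇒gr=2  r=0⇒th=0,odd=0
L=2*4+0=8  i=0=0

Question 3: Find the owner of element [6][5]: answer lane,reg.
c: 5->gid=5  r: 6->tid=3,i&1=0
L=5*4+3=23  i=0=0

23,0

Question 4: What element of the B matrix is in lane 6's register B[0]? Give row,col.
6: gr=1,th=2
[0] (2*2+0,1) = (4,1)

4,1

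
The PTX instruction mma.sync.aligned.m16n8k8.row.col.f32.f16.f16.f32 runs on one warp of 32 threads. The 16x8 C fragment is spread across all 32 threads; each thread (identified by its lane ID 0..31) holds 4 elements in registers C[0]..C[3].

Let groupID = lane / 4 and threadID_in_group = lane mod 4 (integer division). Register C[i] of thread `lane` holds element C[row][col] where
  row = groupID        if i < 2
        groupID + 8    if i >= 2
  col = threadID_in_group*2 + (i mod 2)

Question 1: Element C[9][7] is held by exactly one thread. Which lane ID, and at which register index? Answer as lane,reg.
r=9->g=1,rb=1  c=7->t=3,b0=1
L=1*4+3=7  i=1*2+1=3

7,3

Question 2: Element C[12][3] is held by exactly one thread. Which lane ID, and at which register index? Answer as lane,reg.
17,3

r: 12->gid=4,r8=1  c: 3->tid=1,i&1=1
L=4*4+1=17  i=1*2+1=3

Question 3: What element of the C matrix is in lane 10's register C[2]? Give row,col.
10,4

lane 10: grp=2 (10/4), tig=2 (10%4)
i=2: r=2+8=10, c=2*2+0=4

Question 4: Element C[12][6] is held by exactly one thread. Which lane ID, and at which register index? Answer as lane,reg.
r=12→G=4,rhi=1  c=6→T=3,p=0
L=4*4+3=19  i=1*2+0=2

19,2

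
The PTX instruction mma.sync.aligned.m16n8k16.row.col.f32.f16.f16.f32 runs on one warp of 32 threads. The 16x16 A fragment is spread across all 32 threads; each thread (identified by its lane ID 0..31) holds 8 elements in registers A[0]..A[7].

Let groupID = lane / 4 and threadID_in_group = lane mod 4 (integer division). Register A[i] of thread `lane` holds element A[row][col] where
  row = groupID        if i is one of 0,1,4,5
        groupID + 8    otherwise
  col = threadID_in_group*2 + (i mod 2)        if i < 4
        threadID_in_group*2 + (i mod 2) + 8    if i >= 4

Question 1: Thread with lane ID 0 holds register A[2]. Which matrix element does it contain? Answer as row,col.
lane 0: G=0 (0/4), T=0 (0%4)
i=2: r=0+8=8, c=0*2+0+0=0

8,0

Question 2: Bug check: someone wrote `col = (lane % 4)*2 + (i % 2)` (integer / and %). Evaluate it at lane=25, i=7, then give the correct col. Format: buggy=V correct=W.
buggy=3 correct=11

`(lane % 4)*2 + (i % 2)`[25,7]→3
25: G=6,T=1
[7] (6+8,1*2+1+8) = (14,11)
col: 3 vs 11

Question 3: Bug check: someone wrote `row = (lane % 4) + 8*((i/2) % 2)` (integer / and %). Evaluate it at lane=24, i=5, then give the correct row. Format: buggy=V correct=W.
buggy=0 correct=6

`(lane % 4) + 8*((i/2) % 2)`[24,5]=>0
24: grp=6,tig=0
[5] (6+0,0*2+1+8) = (6,9)
row: 0 vs 6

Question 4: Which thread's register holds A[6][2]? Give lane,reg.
25,0

r=6->g=6,rb=0  c=2->cb=0,t=1,b0=0
L=6*4+1=25  i=0*4+0*2+0=0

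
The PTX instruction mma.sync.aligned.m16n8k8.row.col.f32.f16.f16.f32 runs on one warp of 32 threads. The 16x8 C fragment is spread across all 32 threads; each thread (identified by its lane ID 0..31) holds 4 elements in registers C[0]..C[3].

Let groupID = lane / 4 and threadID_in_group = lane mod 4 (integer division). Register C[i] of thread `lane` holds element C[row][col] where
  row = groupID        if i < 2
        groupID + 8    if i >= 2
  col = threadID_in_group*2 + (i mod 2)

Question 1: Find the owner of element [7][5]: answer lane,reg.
r=7->g=7,rb=0  c=5->t=2,b0=1
L=7*4+2=30  i=0*2+1=1

30,1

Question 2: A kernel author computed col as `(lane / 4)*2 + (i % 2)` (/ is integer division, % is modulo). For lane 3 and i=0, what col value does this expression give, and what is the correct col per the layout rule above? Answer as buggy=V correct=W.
buggy=0 correct=6

`(lane / 4)*2 + (i % 2)`[3,0]→0
3: G=0,T=3
[0] (0+0,3*2+0) = (0,6)
col: 0 vs 6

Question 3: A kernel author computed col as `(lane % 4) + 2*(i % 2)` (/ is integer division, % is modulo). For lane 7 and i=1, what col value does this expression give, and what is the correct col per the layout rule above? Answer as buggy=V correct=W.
`(lane % 4) + 2*(i % 2)`[7,1]=>5
L=7=>grp=7>>2=1, tig=7&3=3
[1]=>row 1+0=1  col 3·2+1=7
col: 5 vs 7

buggy=5 correct=7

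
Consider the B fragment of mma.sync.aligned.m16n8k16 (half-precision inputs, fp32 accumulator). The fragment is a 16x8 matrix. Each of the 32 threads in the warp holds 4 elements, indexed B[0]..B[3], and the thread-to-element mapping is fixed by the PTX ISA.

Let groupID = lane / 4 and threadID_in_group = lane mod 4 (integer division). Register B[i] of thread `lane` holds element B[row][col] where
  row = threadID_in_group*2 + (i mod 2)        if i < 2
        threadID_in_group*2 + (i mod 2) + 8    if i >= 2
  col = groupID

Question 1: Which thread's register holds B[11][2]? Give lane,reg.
c: 2->gid=2  r: 11->r8=1,tid=1,i&1=1
L=2*4+1=9  i=1*2+1=3

9,3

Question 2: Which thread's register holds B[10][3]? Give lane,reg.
c=3→G=3  r=10→rhi=1,T=1,p=0
L=3*4+1=13  i=1*2+0=2

13,2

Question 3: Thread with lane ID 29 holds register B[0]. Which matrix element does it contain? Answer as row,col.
2,7

lane 29→29/4=7, 29 mod 4=1
i=0  r:2·1+0+0→2  c:7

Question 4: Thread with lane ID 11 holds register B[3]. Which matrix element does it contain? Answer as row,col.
11: gid=2,tid=3
[3] (3*2+1+8,2) = (15,2)

15,2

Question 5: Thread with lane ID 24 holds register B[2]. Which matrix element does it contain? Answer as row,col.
8,6

lane 24: gr=6 (24/4), th=0 (24%4)
i=2: r=0*2+0+8=8, c=gr=6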